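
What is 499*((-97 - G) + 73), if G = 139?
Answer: -81337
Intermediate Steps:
499*((-97 - G) + 73) = 499*((-97 - 1*139) + 73) = 499*((-97 - 139) + 73) = 499*(-236 + 73) = 499*(-163) = -81337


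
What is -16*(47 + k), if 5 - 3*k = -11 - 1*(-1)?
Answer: -832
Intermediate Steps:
k = 5 (k = 5/3 - (-11 - 1*(-1))/3 = 5/3 - (-11 + 1)/3 = 5/3 - ⅓*(-10) = 5/3 + 10/3 = 5)
-16*(47 + k) = -16*(47 + 5) = -16*52 = -832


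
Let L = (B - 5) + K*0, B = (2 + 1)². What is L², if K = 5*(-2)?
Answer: 16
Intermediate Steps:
K = -10
B = 9 (B = 3² = 9)
L = 4 (L = (9 - 5) - 10*0 = 4 + 0 = 4)
L² = 4² = 16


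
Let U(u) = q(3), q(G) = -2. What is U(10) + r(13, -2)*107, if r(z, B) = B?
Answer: -216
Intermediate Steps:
U(u) = -2
U(10) + r(13, -2)*107 = -2 - 2*107 = -2 - 214 = -216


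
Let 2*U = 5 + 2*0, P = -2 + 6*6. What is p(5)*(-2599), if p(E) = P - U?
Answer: -163737/2 ≈ -81869.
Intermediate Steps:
P = 34 (P = -2 + 36 = 34)
U = 5/2 (U = (5 + 2*0)/2 = (5 + 0)/2 = (1/2)*5 = 5/2 ≈ 2.5000)
p(E) = 63/2 (p(E) = 34 - 1*5/2 = 34 - 5/2 = 63/2)
p(5)*(-2599) = (63/2)*(-2599) = -163737/2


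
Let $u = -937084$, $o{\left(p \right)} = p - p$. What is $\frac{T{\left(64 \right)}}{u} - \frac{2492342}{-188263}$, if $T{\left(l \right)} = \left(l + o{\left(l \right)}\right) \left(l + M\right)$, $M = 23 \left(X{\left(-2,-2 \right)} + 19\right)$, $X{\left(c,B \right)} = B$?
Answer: $\frac{582512898042}{44104561273} \approx 13.208$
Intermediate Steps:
$o{\left(p \right)} = 0$
$M = 391$ ($M = 23 \left(-2 + 19\right) = 23 \cdot 17 = 391$)
$T{\left(l \right)} = l \left(391 + l\right)$ ($T{\left(l \right)} = \left(l + 0\right) \left(l + 391\right) = l \left(391 + l\right)$)
$\frac{T{\left(64 \right)}}{u} - \frac{2492342}{-188263} = \frac{64 \left(391 + 64\right)}{-937084} - \frac{2492342}{-188263} = 64 \cdot 455 \left(- \frac{1}{937084}\right) - - \frac{2492342}{188263} = 29120 \left(- \frac{1}{937084}\right) + \frac{2492342}{188263} = - \frac{7280}{234271} + \frac{2492342}{188263} = \frac{582512898042}{44104561273}$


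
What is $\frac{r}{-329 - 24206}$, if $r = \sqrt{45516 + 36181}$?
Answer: $- \frac{\sqrt{81697}}{24535} \approx -0.01165$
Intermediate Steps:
$r = \sqrt{81697} \approx 285.83$
$\frac{r}{-329 - 24206} = \frac{\sqrt{81697}}{-329 - 24206} = \frac{\sqrt{81697}}{-24535} = \sqrt{81697} \left(- \frac{1}{24535}\right) = - \frac{\sqrt{81697}}{24535}$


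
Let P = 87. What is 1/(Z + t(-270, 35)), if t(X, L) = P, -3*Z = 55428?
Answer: -1/18389 ≈ -5.4380e-5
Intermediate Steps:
Z = -18476 (Z = -1/3*55428 = -18476)
t(X, L) = 87
1/(Z + t(-270, 35)) = 1/(-18476 + 87) = 1/(-18389) = -1/18389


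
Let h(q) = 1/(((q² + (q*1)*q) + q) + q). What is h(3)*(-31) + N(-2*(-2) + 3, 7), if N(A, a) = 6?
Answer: 113/24 ≈ 4.7083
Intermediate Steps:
h(q) = 1/(2*q + 2*q²) (h(q) = 1/(((q² + q*q) + q) + q) = 1/(((q² + q²) + q) + q) = 1/((2*q² + q) + q) = 1/((q + 2*q²) + q) = 1/(2*q + 2*q²))
h(3)*(-31) + N(-2*(-2) + 3, 7) = ((½)/(3*(1 + 3)))*(-31) + 6 = ((½)*(⅓)/4)*(-31) + 6 = ((½)*(⅓)*(¼))*(-31) + 6 = (1/24)*(-31) + 6 = -31/24 + 6 = 113/24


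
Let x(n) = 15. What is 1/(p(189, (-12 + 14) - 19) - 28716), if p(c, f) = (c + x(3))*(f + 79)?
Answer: -1/16068 ≈ -6.2236e-5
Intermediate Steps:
p(c, f) = (15 + c)*(79 + f) (p(c, f) = (c + 15)*(f + 79) = (15 + c)*(79 + f))
1/(p(189, (-12 + 14) - 19) - 28716) = 1/((1185 + 15*((-12 + 14) - 19) + 79*189 + 189*((-12 + 14) - 19)) - 28716) = 1/((1185 + 15*(2 - 19) + 14931 + 189*(2 - 19)) - 28716) = 1/((1185 + 15*(-17) + 14931 + 189*(-17)) - 28716) = 1/((1185 - 255 + 14931 - 3213) - 28716) = 1/(12648 - 28716) = 1/(-16068) = -1/16068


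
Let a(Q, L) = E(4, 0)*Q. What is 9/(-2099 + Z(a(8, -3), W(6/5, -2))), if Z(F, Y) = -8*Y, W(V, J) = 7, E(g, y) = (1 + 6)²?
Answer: -9/2155 ≈ -0.0041763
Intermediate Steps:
E(g, y) = 49 (E(g, y) = 7² = 49)
a(Q, L) = 49*Q
9/(-2099 + Z(a(8, -3), W(6/5, -2))) = 9/(-2099 - 8*7) = 9/(-2099 - 56) = 9/(-2155) = 9*(-1/2155) = -9/2155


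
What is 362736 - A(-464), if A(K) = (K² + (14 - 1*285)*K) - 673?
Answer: 22369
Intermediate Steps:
A(K) = -673 + K² - 271*K (A(K) = (K² + (14 - 285)*K) - 673 = (K² - 271*K) - 673 = -673 + K² - 271*K)
362736 - A(-464) = 362736 - (-673 + (-464)² - 271*(-464)) = 362736 - (-673 + 215296 + 125744) = 362736 - 1*340367 = 362736 - 340367 = 22369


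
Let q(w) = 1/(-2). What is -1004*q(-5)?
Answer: 502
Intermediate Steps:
q(w) = -½
-1004*q(-5) = -1004*(-½) = 502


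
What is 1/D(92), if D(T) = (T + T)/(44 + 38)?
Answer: 41/92 ≈ 0.44565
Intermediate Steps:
D(T) = T/41 (D(T) = (2*T)/82 = (2*T)*(1/82) = T/41)
1/D(92) = 1/((1/41)*92) = 1/(92/41) = 41/92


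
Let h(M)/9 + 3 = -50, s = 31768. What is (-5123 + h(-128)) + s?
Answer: 26168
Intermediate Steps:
h(M) = -477 (h(M) = -27 + 9*(-50) = -27 - 450 = -477)
(-5123 + h(-128)) + s = (-5123 - 477) + 31768 = -5600 + 31768 = 26168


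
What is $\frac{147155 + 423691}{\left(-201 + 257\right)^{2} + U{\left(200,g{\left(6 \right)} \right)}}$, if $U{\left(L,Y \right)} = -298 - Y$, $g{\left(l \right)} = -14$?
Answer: $\frac{285423}{1426} \approx 200.16$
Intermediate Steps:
$\frac{147155 + 423691}{\left(-201 + 257\right)^{2} + U{\left(200,g{\left(6 \right)} \right)}} = \frac{147155 + 423691}{\left(-201 + 257\right)^{2} - 284} = \frac{570846}{56^{2} + \left(-298 + 14\right)} = \frac{570846}{3136 - 284} = \frac{570846}{2852} = 570846 \cdot \frac{1}{2852} = \frac{285423}{1426}$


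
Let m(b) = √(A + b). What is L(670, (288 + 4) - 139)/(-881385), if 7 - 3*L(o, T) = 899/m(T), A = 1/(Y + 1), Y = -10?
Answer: -7/2644155 + 899*√86/303196440 ≈ 2.4850e-5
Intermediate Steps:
A = -⅑ (A = 1/(-10 + 1) = 1/(-9) = -⅑ ≈ -0.11111)
m(b) = √(-⅑ + b)
L(o, T) = 7/3 - 899/√(-1 + 9*T) (L(o, T) = 7/3 - 899/(3*(√(-1 + 9*T)/3)) = 7/3 - 899*3/√(-1 + 9*T)/3 = 7/3 - 899/√(-1 + 9*T))
L(670, (288 + 4) - 139)/(-881385) = (7/3 - 899/√(-1 + 9*((288 + 4) - 139)))/(-881385) = (7/3 - 899/√(-1 + 9*(292 - 139)))*(-1/881385) = (7/3 - 899/√(-1 + 9*153))*(-1/881385) = (7/3 - 899/√(-1 + 1377))*(-1/881385) = (7/3 - 899*√86/344)*(-1/881385) = -7/2644155 + 899*√86/303196440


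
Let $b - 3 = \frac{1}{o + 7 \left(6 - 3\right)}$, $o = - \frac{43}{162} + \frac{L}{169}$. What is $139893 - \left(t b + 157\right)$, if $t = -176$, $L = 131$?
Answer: $\frac{82605306280}{588893} \approx 1.4027 \cdot 10^{5}$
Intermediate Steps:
$o = \frac{13955}{27378}$ ($o = - \frac{43}{162} + \frac{131}{169} = \frac{13955}{27378} \approx 0.50972$)
$b = \frac{1794057}{588893}$ ($b = 3 + \frac{1}{\frac{13955}{27378} + 7 \left(6 - 3\right)} = 3 + \frac{1}{\frac{13955}{27378} + 7 \cdot 3} = 3 + \frac{1}{\frac{13955}{27378} + 21} = 3 + \frac{1}{\frac{588893}{27378}} = 3 + \frac{27378}{588893} = \frac{1794057}{588893} \approx 3.0465$)
$139893 - \left(t b + 157\right) = 139893 - \left(\left(-176\right) \frac{1794057}{588893} + 157\right) = 139893 - \left(- \frac{315754032}{588893} + 157\right) = 139893 - - \frac{223297831}{588893} = 139893 + \frac{223297831}{588893} = \frac{82605306280}{588893}$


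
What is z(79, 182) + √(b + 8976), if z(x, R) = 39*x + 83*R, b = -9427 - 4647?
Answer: 18187 + I*√5098 ≈ 18187.0 + 71.4*I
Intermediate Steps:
b = -14074
z(79, 182) + √(b + 8976) = (39*79 + 83*182) + √(-14074 + 8976) = (3081 + 15106) + √(-5098) = 18187 + I*√5098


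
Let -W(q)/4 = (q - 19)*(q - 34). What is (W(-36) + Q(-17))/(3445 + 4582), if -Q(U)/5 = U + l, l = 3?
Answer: -15330/8027 ≈ -1.9098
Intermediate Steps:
W(q) = -4*(-34 + q)*(-19 + q) (W(q) = -4*(q - 19)*(q - 34) = -4*(-19 + q)*(-34 + q) = -4*(-34 + q)*(-19 + q))
Q(U) = -15 - 5*U (Q(U) = -5*(U + 3) = -5*(3 + U) = -15 - 5*U)
(W(-36) + Q(-17))/(3445 + 4582) = ((-2584 - 4*(-36)**2 + 212*(-36)) + (-15 - 5*(-17)))/(3445 + 4582) = ((-2584 - 4*1296 - 7632) + (-15 + 85))/8027 = ((-2584 - 5184 - 7632) + 70)*(1/8027) = (-15400 + 70)*(1/8027) = -15330*1/8027 = -15330/8027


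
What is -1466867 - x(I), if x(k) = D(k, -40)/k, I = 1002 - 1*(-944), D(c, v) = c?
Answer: -1466868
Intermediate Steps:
I = 1946 (I = 1002 + 944 = 1946)
x(k) = 1 (x(k) = k/k = 1)
-1466867 - x(I) = -1466867 - 1*1 = -1466867 - 1 = -1466868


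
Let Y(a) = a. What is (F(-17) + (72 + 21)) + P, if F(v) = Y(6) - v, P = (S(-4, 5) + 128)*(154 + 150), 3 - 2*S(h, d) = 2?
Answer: 39180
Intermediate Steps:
S(h, d) = ½ (S(h, d) = 3/2 - ½*2 = 3/2 - 1 = ½)
P = 39064 (P = (½ + 128)*(154 + 150) = (257/2)*304 = 39064)
F(v) = 6 - v
(F(-17) + (72 + 21)) + P = ((6 - 1*(-17)) + (72 + 21)) + 39064 = ((6 + 17) + 93) + 39064 = (23 + 93) + 39064 = 116 + 39064 = 39180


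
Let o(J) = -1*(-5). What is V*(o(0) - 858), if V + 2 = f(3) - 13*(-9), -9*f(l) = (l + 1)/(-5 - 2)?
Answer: -6183397/63 ≈ -98149.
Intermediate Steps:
o(J) = 5
f(l) = 1/63 + l/63 (f(l) = -(l + 1)/(9*(-5 - 2)) = -(1 + l)/(9*(-7)) = -(1 + l)*(-1)/(9*7) = -(-⅐ - l/7)/9 = 1/63 + l/63)
V = 7249/63 (V = -2 + ((1/63 + (1/63)*3) - 13*(-9)) = -2 + ((1/63 + 1/21) + 117) = -2 + (4/63 + 117) = -2 + 7375/63 = 7249/63 ≈ 115.06)
V*(o(0) - 858) = 7249*(5 - 858)/63 = (7249/63)*(-853) = -6183397/63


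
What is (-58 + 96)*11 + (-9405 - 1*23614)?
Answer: -32601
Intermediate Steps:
(-58 + 96)*11 + (-9405 - 1*23614) = 38*11 + (-9405 - 23614) = 418 - 33019 = -32601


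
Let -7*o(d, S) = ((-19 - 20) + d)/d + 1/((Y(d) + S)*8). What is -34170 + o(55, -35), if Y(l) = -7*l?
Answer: -8840473141/258720 ≈ -34170.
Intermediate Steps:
o(d, S) = -1/(56*(S - 7*d)) - (-39 + d)/(7*d) (o(d, S) = -(((-19 - 20) + d)/d + 1/((-7*d + S)*8))/7 = -((-39 + d)/d + (1/8)/(S - 7*d))/7 = -((-39 + d)/d + 1/(8*(S - 7*d)))/7 = -(1/(8*(S - 7*d)) + (-39 + d)/d)/7 = -1/(56*(S - 7*d)) - (-39 + d)/(7*d))
-34170 + o(55, -35) = -34170 + (1/56)*(-2185*55 + 56*55**2 + 312*(-35) - 8*(-35)*55)/(55*(-35 - 7*55)) = -34170 + (1/56)*(1/55)*(-120175 + 56*3025 - 10920 + 15400)/(-35 - 385) = -34170 + (1/56)*(1/55)*(-120175 + 169400 - 10920 + 15400)/(-420) = -34170 + (1/56)*(1/55)*(-1/420)*53705 = -34170 - 10741/258720 = -8840473141/258720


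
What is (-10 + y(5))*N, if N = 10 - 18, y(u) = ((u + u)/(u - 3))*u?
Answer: -120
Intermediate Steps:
y(u) = 2*u²/(-3 + u) (y(u) = ((2*u)/(-3 + u))*u = (2*u/(-3 + u))*u = 2*u²/(-3 + u))
N = -8
(-10 + y(5))*N = (-10 + 2*5²/(-3 + 5))*(-8) = (-10 + 2*25/2)*(-8) = (-10 + 2*25*(½))*(-8) = (-10 + 25)*(-8) = 15*(-8) = -120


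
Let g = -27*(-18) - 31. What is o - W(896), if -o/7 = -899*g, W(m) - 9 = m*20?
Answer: 2845386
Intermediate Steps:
W(m) = 9 + 20*m (W(m) = 9 + m*20 = 9 + 20*m)
g = 455 (g = 486 - 31 = 455)
o = 2863315 (o = -(-6293)*455 = -7*(-409045) = 2863315)
o - W(896) = 2863315 - (9 + 20*896) = 2863315 - (9 + 17920) = 2863315 - 1*17929 = 2863315 - 17929 = 2845386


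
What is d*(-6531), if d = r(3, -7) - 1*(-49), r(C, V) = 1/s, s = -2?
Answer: -633507/2 ≈ -3.1675e+5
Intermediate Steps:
r(C, V) = -½ (r(C, V) = 1/(-2) = -½)
d = 97/2 (d = -½ - 1*(-49) = -½ + 49 = 97/2 ≈ 48.500)
d*(-6531) = (97/2)*(-6531) = -633507/2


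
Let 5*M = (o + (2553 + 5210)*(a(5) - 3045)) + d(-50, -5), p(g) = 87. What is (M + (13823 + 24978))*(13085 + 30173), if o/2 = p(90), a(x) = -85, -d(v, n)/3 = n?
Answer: -1042690658968/5 ≈ -2.0854e+11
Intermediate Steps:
d(v, n) = -3*n
o = 174 (o = 2*87 = 174)
M = -24298001/5 (M = ((174 + (2553 + 5210)*(-85 - 3045)) - 3*(-5))/5 = ((174 + 7763*(-3130)) + 15)/5 = ((174 - 24298190) + 15)/5 = (-24298016 + 15)/5 = (⅕)*(-24298001) = -24298001/5 ≈ -4.8596e+6)
(M + (13823 + 24978))*(13085 + 30173) = (-24298001/5 + (13823 + 24978))*(13085 + 30173) = (-24298001/5 + 38801)*43258 = -24103996/5*43258 = -1042690658968/5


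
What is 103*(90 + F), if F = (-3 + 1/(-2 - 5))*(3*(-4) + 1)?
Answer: 89816/7 ≈ 12831.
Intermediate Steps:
F = 242/7 (F = (-3 + 1/(-7))*(-12 + 1) = (-3 - ⅐)*(-11) = -22/7*(-11) = 242/7 ≈ 34.571)
103*(90 + F) = 103*(90 + 242/7) = 103*(872/7) = 89816/7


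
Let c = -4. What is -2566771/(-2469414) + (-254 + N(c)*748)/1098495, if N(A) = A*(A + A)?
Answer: 319785085777/301404325770 ≈ 1.0610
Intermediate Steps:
N(A) = 2*A² (N(A) = A*(2*A) = 2*A²)
-2566771/(-2469414) + (-254 + N(c)*748)/1098495 = -2566771/(-2469414) + (-254 + (2*(-4)²)*748)/1098495 = -2566771*(-1/2469414) + (-254 + (2*16)*748)*(1/1098495) = 2566771/2469414 + (-254 + 32*748)*(1/1098495) = 2566771/2469414 + (-254 + 23936)*(1/1098495) = 2566771/2469414 + 23682*(1/1098495) = 2566771/2469414 + 7894/366165 = 319785085777/301404325770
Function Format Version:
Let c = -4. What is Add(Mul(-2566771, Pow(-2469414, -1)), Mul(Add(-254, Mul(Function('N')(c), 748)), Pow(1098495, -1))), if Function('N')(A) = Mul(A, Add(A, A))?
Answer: Rational(319785085777, 301404325770) ≈ 1.0610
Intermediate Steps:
Function('N')(A) = Mul(2, Pow(A, 2)) (Function('N')(A) = Mul(A, Mul(2, A)) = Mul(2, Pow(A, 2)))
Add(Mul(-2566771, Pow(-2469414, -1)), Mul(Add(-254, Mul(Function('N')(c), 748)), Pow(1098495, -1))) = Add(Mul(-2566771, Pow(-2469414, -1)), Mul(Add(-254, Mul(Mul(2, Pow(-4, 2)), 748)), Pow(1098495, -1))) = Add(Mul(-2566771, Rational(-1, 2469414)), Mul(Add(-254, Mul(Mul(2, 16), 748)), Rational(1, 1098495))) = Add(Rational(2566771, 2469414), Mul(Add(-254, Mul(32, 748)), Rational(1, 1098495))) = Add(Rational(2566771, 2469414), Mul(Add(-254, 23936), Rational(1, 1098495))) = Add(Rational(2566771, 2469414), Mul(23682, Rational(1, 1098495))) = Add(Rational(2566771, 2469414), Rational(7894, 366165)) = Rational(319785085777, 301404325770)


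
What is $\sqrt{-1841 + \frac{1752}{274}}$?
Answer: $\frac{i \sqrt{34433717}}{137} \approx 42.832 i$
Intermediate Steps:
$\sqrt{-1841 + \frac{1752}{274}} = \sqrt{-1841 + 1752 \cdot \frac{1}{274}} = \sqrt{-1841 + \frac{876}{137}} = \sqrt{- \frac{251341}{137}} = \frac{i \sqrt{34433717}}{137}$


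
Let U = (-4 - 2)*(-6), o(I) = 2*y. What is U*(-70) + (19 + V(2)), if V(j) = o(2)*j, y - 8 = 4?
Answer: -2453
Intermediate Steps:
y = 12 (y = 8 + 4 = 12)
o(I) = 24 (o(I) = 2*12 = 24)
V(j) = 24*j
U = 36 (U = -6*(-6) = 36)
U*(-70) + (19 + V(2)) = 36*(-70) + (19 + 24*2) = -2520 + (19 + 48) = -2520 + 67 = -2453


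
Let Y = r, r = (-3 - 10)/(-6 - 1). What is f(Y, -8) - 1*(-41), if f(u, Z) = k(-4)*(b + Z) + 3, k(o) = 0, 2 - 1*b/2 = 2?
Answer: 44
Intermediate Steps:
b = 0 (b = 4 - 2*2 = 4 - 4 = 0)
r = 13/7 (r = -13/(-7) = -13*(-1/7) = 13/7 ≈ 1.8571)
Y = 13/7 ≈ 1.8571
f(u, Z) = 3 (f(u, Z) = 0*(0 + Z) + 3 = 0*Z + 3 = 0 + 3 = 3)
f(Y, -8) - 1*(-41) = 3 - 1*(-41) = 3 + 41 = 44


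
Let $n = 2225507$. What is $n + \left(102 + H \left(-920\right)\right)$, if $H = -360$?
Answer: $2556809$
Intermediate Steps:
$n + \left(102 + H \left(-920\right)\right) = 2225507 + \left(102 - -331200\right) = 2225507 + \left(102 + 331200\right) = 2225507 + 331302 = 2556809$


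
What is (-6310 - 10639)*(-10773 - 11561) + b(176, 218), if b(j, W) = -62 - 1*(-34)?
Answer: 378538938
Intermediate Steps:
b(j, W) = -28 (b(j, W) = -62 + 34 = -28)
(-6310 - 10639)*(-10773 - 11561) + b(176, 218) = (-6310 - 10639)*(-10773 - 11561) - 28 = -16949*(-22334) - 28 = 378538966 - 28 = 378538938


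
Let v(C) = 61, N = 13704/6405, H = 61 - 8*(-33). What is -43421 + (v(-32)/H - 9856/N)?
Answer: -8912671244/185575 ≈ -48027.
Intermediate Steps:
H = 325 (H = 61 + 264 = 325)
N = 4568/2135 (N = 13704*(1/6405) = 4568/2135 ≈ 2.1396)
-43421 + (v(-32)/H - 9856/N) = -43421 + (61/325 - 9856/4568/2135) = -43421 + (61*(1/325) - 9856*2135/4568) = -43421 + (61/325 - 2630320/571) = -43421 - 854819169/185575 = -8912671244/185575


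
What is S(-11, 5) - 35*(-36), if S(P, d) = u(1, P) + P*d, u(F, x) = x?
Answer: 1194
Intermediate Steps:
S(P, d) = P + P*d
S(-11, 5) - 35*(-36) = -11*(1 + 5) - 35*(-36) = -11*6 + 1260 = -66 + 1260 = 1194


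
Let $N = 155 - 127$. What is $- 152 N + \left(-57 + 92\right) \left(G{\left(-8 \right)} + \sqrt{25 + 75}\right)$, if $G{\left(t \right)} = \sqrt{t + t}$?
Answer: $-3906 + 140 i \approx -3906.0 + 140.0 i$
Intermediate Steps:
$G{\left(t \right)} = \sqrt{2} \sqrt{t}$ ($G{\left(t \right)} = \sqrt{2 t} = \sqrt{2} \sqrt{t}$)
$N = 28$
$- 152 N + \left(-57 + 92\right) \left(G{\left(-8 \right)} + \sqrt{25 + 75}\right) = \left(-152\right) 28 + \left(-57 + 92\right) \left(\sqrt{2} \sqrt{-8} + \sqrt{25 + 75}\right) = -4256 + 35 \left(\sqrt{2} \cdot 2 i \sqrt{2} + \sqrt{100}\right) = -4256 + 35 \left(4 i + 10\right) = -4256 + 35 \left(10 + 4 i\right) = -4256 + \left(350 + 140 i\right) = -3906 + 140 i$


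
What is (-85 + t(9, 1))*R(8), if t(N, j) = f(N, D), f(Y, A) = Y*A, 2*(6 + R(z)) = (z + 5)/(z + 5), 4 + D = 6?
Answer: 737/2 ≈ 368.50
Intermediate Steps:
D = 2 (D = -4 + 6 = 2)
R(z) = -11/2 (R(z) = -6 + ((z + 5)/(z + 5))/2 = -6 + ((5 + z)/(5 + z))/2 = -6 + (1/2)*1 = -6 + 1/2 = -11/2)
f(Y, A) = A*Y
t(N, j) = 2*N
(-85 + t(9, 1))*R(8) = (-85 + 2*9)*(-11/2) = (-85 + 18)*(-11/2) = -67*(-11/2) = 737/2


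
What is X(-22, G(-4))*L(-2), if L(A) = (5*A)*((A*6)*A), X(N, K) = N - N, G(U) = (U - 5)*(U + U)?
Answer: 0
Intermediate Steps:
G(U) = 2*U*(-5 + U) (G(U) = (-5 + U)*(2*U) = 2*U*(-5 + U))
X(N, K) = 0
L(A) = 30*A³ (L(A) = (5*A)*((6*A)*A) = (5*A)*(6*A²) = 30*A³)
X(-22, G(-4))*L(-2) = 0*(30*(-2)³) = 0*(30*(-8)) = 0*(-240) = 0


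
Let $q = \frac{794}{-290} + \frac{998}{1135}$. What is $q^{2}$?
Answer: $\frac{3742625329}{1083397225} \approx 3.4545$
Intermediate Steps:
$q = - \frac{61177}{32915}$ ($q = 794 \left(- \frac{1}{290}\right) + 998 \cdot \frac{1}{1135} = - \frac{397}{145} + \frac{998}{1135} = - \frac{61177}{32915} \approx -1.8586$)
$q^{2} = \left(- \frac{61177}{32915}\right)^{2} = \frac{3742625329}{1083397225}$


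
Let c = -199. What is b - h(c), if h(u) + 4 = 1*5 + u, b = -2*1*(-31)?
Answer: 260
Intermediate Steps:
b = 62 (b = -2*(-31) = 62)
h(u) = 1 + u (h(u) = -4 + (1*5 + u) = -4 + (5 + u) = 1 + u)
b - h(c) = 62 - (1 - 199) = 62 - 1*(-198) = 62 + 198 = 260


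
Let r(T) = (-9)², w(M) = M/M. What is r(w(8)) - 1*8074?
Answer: -7993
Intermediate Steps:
w(M) = 1
r(T) = 81
r(w(8)) - 1*8074 = 81 - 1*8074 = 81 - 8074 = -7993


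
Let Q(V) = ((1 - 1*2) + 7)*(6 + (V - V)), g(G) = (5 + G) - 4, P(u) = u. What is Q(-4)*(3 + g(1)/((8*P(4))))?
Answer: 441/4 ≈ 110.25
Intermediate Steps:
g(G) = 1 + G
Q(V) = 36 (Q(V) = ((1 - 2) + 7)*(6 + 0) = (-1 + 7)*6 = 6*6 = 36)
Q(-4)*(3 + g(1)/((8*P(4)))) = 36*(3 + (1 + 1)/((8*4))) = 36*(3 + 2/32) = 36*(3 + 2*(1/32)) = 36*(3 + 1/16) = 36*(49/16) = 441/4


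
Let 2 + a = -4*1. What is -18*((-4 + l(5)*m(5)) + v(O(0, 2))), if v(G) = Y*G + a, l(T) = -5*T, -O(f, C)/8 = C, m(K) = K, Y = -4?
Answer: 1278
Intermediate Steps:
O(f, C) = -8*C
a = -6 (a = -2 - 4*1 = -2 - 4 = -6)
v(G) = -6 - 4*G (v(G) = -4*G - 6 = -6 - 4*G)
-18*((-4 + l(5)*m(5)) + v(O(0, 2))) = -18*((-4 - 5*5*5) + (-6 - (-32)*2)) = -18*((-4 - 25*5) + (-6 - 4*(-16))) = -18*((-4 - 125) + (-6 + 64)) = -18*(-129 + 58) = -18*(-71) = 1278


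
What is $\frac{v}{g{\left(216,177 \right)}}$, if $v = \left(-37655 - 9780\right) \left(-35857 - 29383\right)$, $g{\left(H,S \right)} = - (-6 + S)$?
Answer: $- \frac{3094659400}{171} \approx -1.8097 \cdot 10^{7}$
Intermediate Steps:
$g{\left(H,S \right)} = 6 - S$
$v = 3094659400$ ($v = \left(-47435\right) \left(-65240\right) = 3094659400$)
$\frac{v}{g{\left(216,177 \right)}} = \frac{3094659400}{6 - 177} = \frac{3094659400}{-171} = 3094659400 \left(- \frac{1}{171}\right) = - \frac{3094659400}{171}$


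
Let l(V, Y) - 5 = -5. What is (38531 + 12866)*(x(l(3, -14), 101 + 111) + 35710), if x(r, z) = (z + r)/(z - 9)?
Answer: 372594430774/203 ≈ 1.8354e+9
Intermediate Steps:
l(V, Y) = 0 (l(V, Y) = 5 - 5 = 0)
x(r, z) = (r + z)/(-9 + z)
(38531 + 12866)*(x(l(3, -14), 101 + 111) + 35710) = (38531 + 12866)*((0 + (101 + 111))/(-9 + (101 + 111)) + 35710) = 51397*((0 + 212)/(-9 + 212) + 35710) = 51397*(212/203 + 35710) = 51397*(7249342/203) = 372594430774/203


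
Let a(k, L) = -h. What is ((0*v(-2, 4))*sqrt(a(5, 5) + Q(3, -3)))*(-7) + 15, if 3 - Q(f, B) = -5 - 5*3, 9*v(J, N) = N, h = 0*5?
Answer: 15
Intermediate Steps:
h = 0
v(J, N) = N/9
a(k, L) = 0 (a(k, L) = -1*0 = 0)
Q(f, B) = 23 (Q(f, B) = 3 - (-5 - 5*3) = 3 - (-5 - 15) = 3 - 1*(-20) = 3 + 20 = 23)
((0*v(-2, 4))*sqrt(a(5, 5) + Q(3, -3)))*(-7) + 15 = ((0*((1/9)*4))*sqrt(0 + 23))*(-7) + 15 = ((0*(4/9))*sqrt(23))*(-7) + 15 = (0*sqrt(23))*(-7) + 15 = 0*(-7) + 15 = 0 + 15 = 15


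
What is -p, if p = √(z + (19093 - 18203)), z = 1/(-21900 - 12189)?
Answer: -√1034233295601/34089 ≈ -29.833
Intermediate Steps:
z = -1/34089 (z = 1/(-34089) = -1/34089 ≈ -2.9335e-5)
p = √1034233295601/34089 (p = √(-1/34089 + (19093 - 18203)) = √(-1/34089 + 890) = √(30339209/34089) = √1034233295601/34089 ≈ 29.833)
-p = -√1034233295601/34089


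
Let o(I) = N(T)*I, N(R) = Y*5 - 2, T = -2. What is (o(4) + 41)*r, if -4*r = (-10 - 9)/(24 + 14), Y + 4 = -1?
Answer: -67/8 ≈ -8.3750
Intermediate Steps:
Y = -5 (Y = -4 - 1 = -5)
N(R) = -27 (N(R) = -5*5 - 2 = -25 - 2 = -27)
o(I) = -27*I
r = ⅛ (r = -(-10 - 9)/(4*(24 + 14)) = -(-19)/(4*38) = -¼*(-½) = ⅛ ≈ 0.12500)
(o(4) + 41)*r = (-27*4 + 41)*(⅛) = (-108 + 41)*(⅛) = -67*⅛ = -67/8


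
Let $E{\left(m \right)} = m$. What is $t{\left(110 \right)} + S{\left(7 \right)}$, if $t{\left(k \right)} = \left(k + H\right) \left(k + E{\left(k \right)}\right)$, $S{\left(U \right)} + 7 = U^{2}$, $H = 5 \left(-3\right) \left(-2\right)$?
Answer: $30842$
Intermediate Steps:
$H = 30$ ($H = \left(-15\right) \left(-2\right) = 30$)
$S{\left(U \right)} = -7 + U^{2}$
$t{\left(k \right)} = 2 k \left(30 + k\right)$ ($t{\left(k \right)} = \left(k + 30\right) \left(k + k\right) = \left(30 + k\right) 2 k = 2 k \left(30 + k\right)$)
$t{\left(110 \right)} + S{\left(7 \right)} = 2 \cdot 110 \left(30 + 110\right) - \left(7 - 7^{2}\right) = 2 \cdot 110 \cdot 140 + \left(-7 + 49\right) = 30800 + 42 = 30842$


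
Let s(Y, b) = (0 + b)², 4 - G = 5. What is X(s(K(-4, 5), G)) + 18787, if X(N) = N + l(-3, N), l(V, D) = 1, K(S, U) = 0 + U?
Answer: 18789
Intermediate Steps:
G = -1 (G = 4 - 1*5 = 4 - 5 = -1)
K(S, U) = U
s(Y, b) = b²
X(N) = 1 + N (X(N) = N + 1 = 1 + N)
X(s(K(-4, 5), G)) + 18787 = (1 + (-1)²) + 18787 = (1 + 1) + 18787 = 2 + 18787 = 18789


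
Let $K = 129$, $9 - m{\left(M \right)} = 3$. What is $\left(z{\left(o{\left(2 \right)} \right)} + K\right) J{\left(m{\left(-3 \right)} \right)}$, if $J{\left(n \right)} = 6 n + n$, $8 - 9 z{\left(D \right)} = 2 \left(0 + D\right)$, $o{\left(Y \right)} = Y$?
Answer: $\frac{16310}{3} \approx 5436.7$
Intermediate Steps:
$z{\left(D \right)} = \frac{8}{9} - \frac{2 D}{9}$ ($z{\left(D \right)} = \frac{8}{9} - \frac{2 \left(0 + D\right)}{9} = \frac{8}{9} - \frac{2 D}{9}$)
$m{\left(M \right)} = 6$ ($m{\left(M \right)} = 9 - 3 = 6$)
$J{\left(n \right)} = 7 n$
$\left(z{\left(o{\left(2 \right)} \right)} + K\right) J{\left(m{\left(-3 \right)} \right)} = \left(\left(\frac{8}{9} - \frac{4}{9}\right) + 129\right) 7 \cdot 6 = \left(\left(\frac{8}{9} - \frac{4}{9}\right) + 129\right) 42 = \left(\frac{4}{9} + 129\right) 42 = \frac{1165}{9} \cdot 42 = \frac{16310}{3}$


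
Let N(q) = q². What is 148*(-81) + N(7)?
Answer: -11939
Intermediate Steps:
148*(-81) + N(7) = 148*(-81) + 7² = -11988 + 49 = -11939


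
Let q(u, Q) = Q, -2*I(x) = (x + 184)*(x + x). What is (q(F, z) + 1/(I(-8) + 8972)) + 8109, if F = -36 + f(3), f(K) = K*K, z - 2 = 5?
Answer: 84244081/10380 ≈ 8116.0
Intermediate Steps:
z = 7 (z = 2 + 5 = 7)
f(K) = K²
F = -27 (F = -36 + 3² = -36 + 9 = -27)
I(x) = -x*(184 + x) (I(x) = -(x + 184)*(x + x)/2 = -(184 + x)*2*x/2 = -x*(184 + x))
(q(F, z) + 1/(I(-8) + 8972)) + 8109 = (7 + 1/(-1*(-8)*(184 - 8) + 8972)) + 8109 = (7 + 1/(-1*(-8)*176 + 8972)) + 8109 = (7 + 1/(1408 + 8972)) + 8109 = (7 + 1/10380) + 8109 = 72661/10380 + 8109 = 84244081/10380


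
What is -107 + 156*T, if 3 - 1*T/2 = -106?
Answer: 33901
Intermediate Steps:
T = 218 (T = 6 - 2*(-106) = 6 + 212 = 218)
-107 + 156*T = -107 + 156*218 = -107 + 34008 = 33901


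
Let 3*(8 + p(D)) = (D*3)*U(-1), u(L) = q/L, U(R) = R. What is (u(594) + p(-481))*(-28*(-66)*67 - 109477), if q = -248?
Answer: 2012579023/297 ≈ 6.7764e+6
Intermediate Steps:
u(L) = -248/L
p(D) = -8 - D (p(D) = -8 + ((D*3)*(-1))/3 = -8 + ((3*D)*(-1))/3 = -8 + (-3*D)/3 = -8 - D)
(u(594) + p(-481))*(-28*(-66)*67 - 109477) = (-248/594 + (-8 - 1*(-481)))*(-28*(-66)*67 - 109477) = (-248*1/594 + (-8 + 481))*(1848*67 - 109477) = (-124/297 + 473)*(123816 - 109477) = (140357/297)*14339 = 2012579023/297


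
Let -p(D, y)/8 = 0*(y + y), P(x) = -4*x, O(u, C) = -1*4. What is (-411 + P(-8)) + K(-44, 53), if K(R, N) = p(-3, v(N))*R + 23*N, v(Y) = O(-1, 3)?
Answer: 840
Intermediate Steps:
O(u, C) = -4
v(Y) = -4
p(D, y) = 0 (p(D, y) = -0*(y + y) = -0*2*y = -8*0 = 0)
K(R, N) = 23*N (K(R, N) = 0*R + 23*N = 0 + 23*N = 23*N)
(-411 + P(-8)) + K(-44, 53) = (-411 - 4*(-8)) + 23*53 = (-411 + 32) + 1219 = -379 + 1219 = 840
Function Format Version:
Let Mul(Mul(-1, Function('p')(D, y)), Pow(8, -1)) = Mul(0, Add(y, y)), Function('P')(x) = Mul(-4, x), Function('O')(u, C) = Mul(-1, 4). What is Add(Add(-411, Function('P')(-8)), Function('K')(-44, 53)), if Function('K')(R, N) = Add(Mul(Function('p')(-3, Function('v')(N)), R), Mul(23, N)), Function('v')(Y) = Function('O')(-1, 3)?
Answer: 840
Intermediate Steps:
Function('O')(u, C) = -4
Function('v')(Y) = -4
Function('p')(D, y) = 0 (Function('p')(D, y) = Mul(-8, Mul(0, Add(y, y))) = Mul(-8, Mul(0, Mul(2, y))) = Mul(-8, 0) = 0)
Function('K')(R, N) = Mul(23, N) (Function('K')(R, N) = Add(Mul(0, R), Mul(23, N)) = Add(0, Mul(23, N)) = Mul(23, N))
Add(Add(-411, Function('P')(-8)), Function('K')(-44, 53)) = Add(Add(-411, Mul(-4, -8)), Mul(23, 53)) = Add(Add(-411, 32), 1219) = Add(-379, 1219) = 840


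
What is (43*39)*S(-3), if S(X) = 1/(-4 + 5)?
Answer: 1677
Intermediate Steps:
S(X) = 1 (S(X) = 1/1 = 1)
(43*39)*S(-3) = (43*39)*1 = 1677*1 = 1677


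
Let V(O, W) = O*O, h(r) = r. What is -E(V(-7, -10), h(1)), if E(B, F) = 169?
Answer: -169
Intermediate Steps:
V(O, W) = O**2
-E(V(-7, -10), h(1)) = -1*169 = -169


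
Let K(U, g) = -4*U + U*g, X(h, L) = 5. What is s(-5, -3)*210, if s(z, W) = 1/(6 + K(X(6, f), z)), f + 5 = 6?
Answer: -70/13 ≈ -5.3846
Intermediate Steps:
f = 1 (f = -5 + 6 = 1)
s(z, W) = 1/(-14 + 5*z) (s(z, W) = 1/(6 + 5*(-4 + z)) = 1/(6 + (-20 + 5*z)) = 1/(-14 + 5*z))
s(-5, -3)*210 = 210/(-14 + 5*(-5)) = 210/(-14 - 25) = 210/(-39) = -1/39*210 = -70/13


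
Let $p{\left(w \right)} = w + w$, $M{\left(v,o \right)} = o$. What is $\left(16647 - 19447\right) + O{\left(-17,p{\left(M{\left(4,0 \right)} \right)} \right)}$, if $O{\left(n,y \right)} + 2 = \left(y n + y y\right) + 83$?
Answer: $-2719$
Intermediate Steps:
$p{\left(w \right)} = 2 w$
$O{\left(n,y \right)} = 81 + y^{2} + n y$ ($O{\left(n,y \right)} = -2 + \left(\left(y n + y y\right) + 83\right) = -2 + \left(\left(n y + y^{2}\right) + 83\right) = -2 + \left(\left(y^{2} + n y\right) + 83\right) = -2 + \left(83 + y^{2} + n y\right) = 81 + y^{2} + n y$)
$\left(16647 - 19447\right) + O{\left(-17,p{\left(M{\left(4,0 \right)} \right)} \right)} = \left(16647 - 19447\right) + \left(81 + \left(2 \cdot 0\right)^{2} - 17 \cdot 2 \cdot 0\right) = -2800 + \left(81 + 0^{2} - 0\right) = -2800 + \left(81 + 0 + 0\right) = -2800 + 81 = -2719$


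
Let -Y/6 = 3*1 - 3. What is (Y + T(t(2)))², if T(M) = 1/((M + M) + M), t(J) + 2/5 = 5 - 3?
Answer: 25/576 ≈ 0.043403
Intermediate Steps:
t(J) = 8/5 (t(J) = -⅖ + (5 - 3) = -⅖ + 2 = 8/5)
Y = 0 (Y = -6*(3*1 - 3) = -6*(3 - 3) = -6*0 = 0)
T(M) = 1/(3*M) (T(M) = 1/(2*M + M) = 1/(3*M))
(Y + T(t(2)))² = (0 + 1/(3*(8/5)))² = (0 + (⅓)*(5/8))² = (0 + 5/24)² = (5/24)² = 25/576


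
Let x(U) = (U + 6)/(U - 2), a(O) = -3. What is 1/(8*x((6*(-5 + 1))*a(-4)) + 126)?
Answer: 35/4722 ≈ 0.0074121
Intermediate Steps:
x(U) = (6 + U)/(-2 + U)
1/(8*x((6*(-5 + 1))*a(-4)) + 126) = 1/(8*((6 + (6*(-5 + 1))*(-3))/(-2 + (6*(-5 + 1))*(-3))) + 126) = 1/(8*((6 + (6*(-4))*(-3))/(-2 + (6*(-4))*(-3))) + 126) = 1/(8*((6 - 24*(-3))/(-2 - 24*(-3))) + 126) = 1/(8*((6 + 72)/(-2 + 72)) + 126) = 1/(8*(78/70) + 126) = 1/(8*((1/70)*78) + 126) = 1/(8*(39/35) + 126) = 1/(312/35 + 126) = 1/(4722/35) = 35/4722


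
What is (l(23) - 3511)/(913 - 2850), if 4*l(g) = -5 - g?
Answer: 3518/1937 ≈ 1.8162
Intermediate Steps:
l(g) = -5/4 - g/4 (l(g) = (-5 - g)/4 = -5/4 - g/4)
(l(23) - 3511)/(913 - 2850) = ((-5/4 - ¼*23) - 3511)/(913 - 2850) = ((-5/4 - 23/4) - 3511)/(-1937) = (-7 - 3511)*(-1/1937) = -3518*(-1/1937) = 3518/1937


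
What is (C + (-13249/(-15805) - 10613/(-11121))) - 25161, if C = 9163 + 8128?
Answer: -1382974396756/175767405 ≈ -7868.2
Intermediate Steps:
C = 17291
(C + (-13249/(-15805) - 10613/(-11121))) - 25161 = (17291 + (-13249/(-15805) - 10613/(-11121))) - 25161 = (17291 + (-13249*(-1/15805) - 10613*(-1/11121))) - 25161 = (17291 + (13249/15805 + 10613/11121)) - 25161 = (17291 + 315080594/175767405) - 25161 = 3039509280449/175767405 - 25161 = -1382974396756/175767405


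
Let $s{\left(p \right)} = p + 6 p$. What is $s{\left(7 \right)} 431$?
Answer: $21119$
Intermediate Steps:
$s{\left(p \right)} = 7 p$
$s{\left(7 \right)} 431 = 7 \cdot 7 \cdot 431 = 49 \cdot 431 = 21119$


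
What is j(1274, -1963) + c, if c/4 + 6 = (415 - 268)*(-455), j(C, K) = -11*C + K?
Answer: -283541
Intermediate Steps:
j(C, K) = K - 11*C
c = -267564 (c = -24 + 4*((415 - 268)*(-455)) = -24 + 4*(147*(-455)) = -24 + 4*(-66885) = -24 - 267540 = -267564)
j(1274, -1963) + c = (-1963 - 11*1274) - 267564 = (-1963 - 14014) - 267564 = -15977 - 267564 = -283541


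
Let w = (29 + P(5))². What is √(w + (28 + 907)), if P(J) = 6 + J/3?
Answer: √20515/3 ≈ 47.744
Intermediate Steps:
P(J) = 6 + J/3 (P(J) = 6 + J*(⅓) = 6 + J/3)
w = 12100/9 (w = (29 + (6 + (⅓)*5))² = (29 + (6 + 5/3))² = (29 + 23/3)² = (110/3)² = 12100/9 ≈ 1344.4)
√(w + (28 + 907)) = √(12100/9 + (28 + 907)) = √(12100/9 + 935) = √(20515/9) = √20515/3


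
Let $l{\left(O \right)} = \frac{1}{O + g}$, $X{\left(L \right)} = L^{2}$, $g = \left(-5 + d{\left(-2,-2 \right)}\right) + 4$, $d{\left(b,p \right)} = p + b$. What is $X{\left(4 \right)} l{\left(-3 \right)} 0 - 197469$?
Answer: $-197469$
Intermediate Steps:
$d{\left(b,p \right)} = b + p$
$g = -5$ ($g = \left(-5 - 4\right) + 4 = -9 + 4 = -5$)
$l{\left(O \right)} = \frac{1}{-5 + O}$ ($l{\left(O \right)} = \frac{1}{O - 5} = \frac{1}{-5 + O}$)
$X{\left(4 \right)} l{\left(-3 \right)} 0 - 197469 = \frac{4^{2}}{-5 - 3} \cdot 0 - 197469 = \frac{16}{-8} \cdot 0 - 197469 = 16 \left(- \frac{1}{8}\right) 0 - 197469 = \left(-2\right) 0 - 197469 = 0 - 197469 = -197469$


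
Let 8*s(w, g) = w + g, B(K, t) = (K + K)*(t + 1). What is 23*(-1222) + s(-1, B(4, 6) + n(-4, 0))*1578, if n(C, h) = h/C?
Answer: -69029/4 ≈ -17257.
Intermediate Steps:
B(K, t) = 2*K*(1 + t) (B(K, t) = (2*K)*(1 + t) = 2*K*(1 + t))
s(w, g) = g/8 + w/8 (s(w, g) = (w + g)/8 = (g + w)/8 = g/8 + w/8)
23*(-1222) + s(-1, B(4, 6) + n(-4, 0))*1578 = 23*(-1222) + ((2*4*(1 + 6) + 0/(-4))/8 + (⅛)*(-1))*1578 = -28106 + ((2*4*7 + 0*(-¼))/8 - ⅛)*1578 = -28106 + ((56 + 0)/8 - ⅛)*1578 = -28106 + ((⅛)*56 - ⅛)*1578 = -28106 + (7 - ⅛)*1578 = -28106 + (55/8)*1578 = -28106 + 43395/4 = -69029/4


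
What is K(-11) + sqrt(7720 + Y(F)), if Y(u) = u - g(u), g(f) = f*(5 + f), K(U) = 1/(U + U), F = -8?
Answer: -1/22 + 62*sqrt(2) ≈ 87.636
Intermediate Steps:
K(U) = 1/(2*U)
Y(u) = u - u*(5 + u)
K(-11) + sqrt(7720 + Y(F)) = (1/2)/(-11) + sqrt(7720 - 8*(-4 - 1*(-8))) = (1/2)*(-1/11) + sqrt(7720 - 8*(-4 + 8)) = -1/22 + sqrt(7720 - 8*4) = -1/22 + sqrt(7720 - 32) = -1/22 + sqrt(7688) = -1/22 + 62*sqrt(2)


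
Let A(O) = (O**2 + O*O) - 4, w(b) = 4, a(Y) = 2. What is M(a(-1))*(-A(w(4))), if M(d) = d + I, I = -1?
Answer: -28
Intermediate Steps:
M(d) = -1 + d (M(d) = d - 1 = -1 + d)
A(O) = -4 + 2*O**2 (A(O) = (O**2 + O**2) - 4 = 2*O**2 - 4 = -4 + 2*O**2)
M(a(-1))*(-A(w(4))) = (-1 + 2)*(-(-4 + 2*4**2)) = 1*(-(-4 + 2*16)) = 1*(-(-4 + 32)) = 1*(-1*28) = 1*(-28) = -28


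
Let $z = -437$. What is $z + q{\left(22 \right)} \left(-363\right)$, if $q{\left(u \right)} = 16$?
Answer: $-6245$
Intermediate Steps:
$z + q{\left(22 \right)} \left(-363\right) = -437 + 16 \left(-363\right) = -437 - 5808 = -6245$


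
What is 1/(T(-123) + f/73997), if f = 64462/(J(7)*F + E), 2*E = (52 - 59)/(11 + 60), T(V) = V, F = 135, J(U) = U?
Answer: -9929139451/1221274998869 ≈ -0.0081301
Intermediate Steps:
E = -7/142 (E = ((52 - 59)/(11 + 60))/2 = (-7/71)/2 = (-7*1/71)/2 = (½)*(-7/71) = -7/142 ≈ -0.049296)
f = 9153604/134183 (f = 64462/(7*135 - 7/142) = 64462/(945 - 7/142) = 64462/(134183/142) = 64462*(142/134183) = 9153604/134183 ≈ 68.217)
1/(T(-123) + f/73997) = 1/(-123 + (9153604/134183)/73997) = 1/(-123 + (9153604/134183)*(1/73997)) = 1/(-123 + 9153604/9929139451) = 1/(-1221274998869/9929139451) = -9929139451/1221274998869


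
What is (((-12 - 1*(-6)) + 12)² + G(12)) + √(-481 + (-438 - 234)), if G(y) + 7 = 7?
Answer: 36 + I*√1153 ≈ 36.0 + 33.956*I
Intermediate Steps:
G(y) = 0 (G(y) = -7 + 7 = 0)
(((-12 - 1*(-6)) + 12)² + G(12)) + √(-481 + (-438 - 234)) = (((-12 - 1*(-6)) + 12)² + 0) + √(-481 + (-438 - 234)) = (((-12 + 6) + 12)² + 0) + √(-481 - 672) = ((-6 + 12)² + 0) + √(-1153) = (6² + 0) + I*√1153 = (36 + 0) + I*√1153 = 36 + I*√1153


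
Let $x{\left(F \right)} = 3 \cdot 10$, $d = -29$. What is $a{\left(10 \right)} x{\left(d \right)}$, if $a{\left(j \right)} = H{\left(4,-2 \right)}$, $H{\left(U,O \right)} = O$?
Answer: $-60$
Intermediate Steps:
$a{\left(j \right)} = -2$
$x{\left(F \right)} = 30$
$a{\left(10 \right)} x{\left(d \right)} = \left(-2\right) 30 = -60$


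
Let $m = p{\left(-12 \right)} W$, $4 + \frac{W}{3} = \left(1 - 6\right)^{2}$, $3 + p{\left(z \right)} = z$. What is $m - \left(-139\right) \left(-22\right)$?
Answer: $-4003$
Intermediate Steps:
$p{\left(z \right)} = -3 + z$
$W = 63$ ($W = -12 + 3 \left(1 - 6\right)^{2} = -12 + 3 \left(-5\right)^{2} = -12 + 3 \cdot 25 = -12 + 75 = 63$)
$m = -945$ ($m = \left(-3 - 12\right) 63 = \left(-15\right) 63 = -945$)
$m - \left(-139\right) \left(-22\right) = -945 - \left(-139\right) \left(-22\right) = -945 - 3058 = -4003$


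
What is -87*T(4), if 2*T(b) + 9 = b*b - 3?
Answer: -174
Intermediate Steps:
T(b) = -6 + b²/2 (T(b) = -9/2 + (b*b - 3)/2 = -9/2 + (b² - 3)/2 = -9/2 + (-3 + b²)/2 = -9/2 + (-3/2 + b²/2) = -6 + b²/2)
-87*T(4) = -87*(-6 + (½)*4²) = -87*(-6 + (½)*16) = -87*(-6 + 8) = -87*2 = -174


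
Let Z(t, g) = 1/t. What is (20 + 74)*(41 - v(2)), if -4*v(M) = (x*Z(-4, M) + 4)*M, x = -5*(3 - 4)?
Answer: 15933/4 ≈ 3983.3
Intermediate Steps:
x = 5 (x = -5*(-1) = 5)
v(M) = -11*M/16 (v(M) = -(5/(-4) + 4)*M/4 = -(5*(-1/4) + 4)*M/4 = -(-5/4 + 4)*M/4 = -11*M/16)
(20 + 74)*(41 - v(2)) = (20 + 74)*(41 - (-11)*2/16) = 94*(41 - 1*(-11/8)) = 94*(41 + 11/8) = 94*(339/8) = 15933/4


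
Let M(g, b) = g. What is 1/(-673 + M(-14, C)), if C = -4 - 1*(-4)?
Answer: -1/687 ≈ -0.0014556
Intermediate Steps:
C = 0 (C = -4 + 4 = 0)
1/(-673 + M(-14, C)) = 1/(-673 - 14) = 1/(-687) = -1/687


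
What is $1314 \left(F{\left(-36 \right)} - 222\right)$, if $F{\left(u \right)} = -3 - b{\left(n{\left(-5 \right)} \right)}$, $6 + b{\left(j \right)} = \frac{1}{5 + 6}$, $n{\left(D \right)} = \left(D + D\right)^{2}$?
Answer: $- \frac{3166740}{11} \approx -2.8789 \cdot 10^{5}$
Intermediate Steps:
$n{\left(D \right)} = 4 D^{2}$ ($n{\left(D \right)} = \left(2 D\right)^{2} = 4 D^{2}$)
$b{\left(j \right)} = - \frac{65}{11}$ ($b{\left(j \right)} = -6 + \frac{1}{5 + 6} = -6 + \frac{1}{11} = - \frac{65}{11}$)
$F{\left(u \right)} = \frac{32}{11}$ ($F{\left(u \right)} = -3 - - \frac{65}{11} = -3 + \frac{65}{11} = \frac{32}{11}$)
$1314 \left(F{\left(-36 \right)} - 222\right) = 1314 \left(\frac{32}{11} - 222\right) = 1314 \left(- \frac{2410}{11}\right) = - \frac{3166740}{11}$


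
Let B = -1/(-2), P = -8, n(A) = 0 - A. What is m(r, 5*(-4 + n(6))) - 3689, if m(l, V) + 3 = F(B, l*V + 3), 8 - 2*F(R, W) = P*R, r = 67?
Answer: -3686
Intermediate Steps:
n(A) = -A
B = 1/2 (B = -1*(-1/2) = 1/2 ≈ 0.50000)
F(R, W) = 4 + 4*R (F(R, W) = 4 - (-4)*R = 4 + 4*R)
m(l, V) = 3 (m(l, V) = -3 + (4 + 4*(1/2)) = -3 + (4 + 2) = -3 + 6 = 3)
m(r, 5*(-4 + n(6))) - 3689 = 3 - 3689 = -3686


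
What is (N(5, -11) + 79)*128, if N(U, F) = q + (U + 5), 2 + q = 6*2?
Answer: 12672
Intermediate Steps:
q = 10 (q = -2 + 6*2 = -2 + 12 = 10)
N(U, F) = 15 + U (N(U, F) = 10 + (U + 5) = 10 + (5 + U) = 15 + U)
(N(5, -11) + 79)*128 = ((15 + 5) + 79)*128 = (20 + 79)*128 = 99*128 = 12672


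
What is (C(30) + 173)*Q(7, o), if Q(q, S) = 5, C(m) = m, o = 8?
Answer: 1015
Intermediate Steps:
(C(30) + 173)*Q(7, o) = (30 + 173)*5 = 203*5 = 1015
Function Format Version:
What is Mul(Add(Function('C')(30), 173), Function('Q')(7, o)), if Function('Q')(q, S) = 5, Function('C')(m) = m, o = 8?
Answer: 1015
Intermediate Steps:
Mul(Add(Function('C')(30), 173), Function('Q')(7, o)) = Mul(Add(30, 173), 5) = Mul(203, 5) = 1015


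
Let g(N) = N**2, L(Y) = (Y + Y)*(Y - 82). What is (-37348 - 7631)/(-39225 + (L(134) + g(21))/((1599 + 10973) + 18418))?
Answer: 1393899210/1215568373 ≈ 1.1467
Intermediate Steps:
L(Y) = 2*Y*(-82 + Y) (L(Y) = (2*Y)*(-82 + Y) = 2*Y*(-82 + Y))
(-37348 - 7631)/(-39225 + (L(134) + g(21))/((1599 + 10973) + 18418)) = (-37348 - 7631)/(-39225 + (2*134*(-82 + 134) + 21**2)/((1599 + 10973) + 18418)) = -44979/(-39225 + (2*134*52 + 441)/(12572 + 18418)) = -44979/(-39225 + (13936 + 441)/30990) = -44979/(-39225 + 14377*(1/30990)) = -44979/(-39225 + 14377/30990) = -44979/(-1215568373/30990) = -44979*(-30990/1215568373) = 1393899210/1215568373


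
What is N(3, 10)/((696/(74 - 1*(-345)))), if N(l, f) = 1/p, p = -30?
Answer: -419/20880 ≈ -0.020067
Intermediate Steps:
N(l, f) = -1/30 (N(l, f) = 1/(-30) = -1/30)
N(3, 10)/((696/(74 - 1*(-345)))) = -1/(30*(696/(74 - 1*(-345)))) = -1/(30*(696/(74 + 345))) = -1/(30*(696/419)) = -1/(30*(696*(1/419))) = -1/(30*696/419) = -1/30*419/696 = -419/20880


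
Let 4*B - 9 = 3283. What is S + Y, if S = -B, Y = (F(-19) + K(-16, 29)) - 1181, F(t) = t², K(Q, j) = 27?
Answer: -1616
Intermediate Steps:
B = 823 (B = 9/4 + (¼)*3283 = 9/4 + 3283/4 = 823)
Y = -793 (Y = ((-19)² + 27) - 1181 = (361 + 27) - 1181 = 388 - 1181 = -793)
S = -823 (S = -1*823 = -823)
S + Y = -823 - 793 = -1616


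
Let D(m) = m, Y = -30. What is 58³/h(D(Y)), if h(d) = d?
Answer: -97556/15 ≈ -6503.7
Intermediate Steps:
58³/h(D(Y)) = 58³/(-30) = 195112*(-1/30) = -97556/15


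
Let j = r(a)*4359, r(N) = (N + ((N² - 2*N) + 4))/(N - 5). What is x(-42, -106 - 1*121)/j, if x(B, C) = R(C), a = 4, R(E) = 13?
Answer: -13/69744 ≈ -0.00018640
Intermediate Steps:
r(N) = (4 + N² - N)/(-5 + N) (r(N) = (N + (4 + N² - 2*N))/(-5 + N) = (4 + N² - N)/(-5 + N))
x(B, C) = 13
j = -69744 (j = ((4 + 4² - 1*4)/(-5 + 4))*4359 = ((4 + 16 - 4)/(-1))*4359 = -1*16*4359 = -16*4359 = -69744)
x(-42, -106 - 1*121)/j = 13/(-69744) = 13*(-1/69744) = -13/69744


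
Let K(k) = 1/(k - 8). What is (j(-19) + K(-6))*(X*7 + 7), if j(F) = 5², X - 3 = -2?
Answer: 349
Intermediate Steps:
X = 1 (X = 3 - 2 = 1)
K(k) = 1/(-8 + k)
j(F) = 25
(j(-19) + K(-6))*(X*7 + 7) = (25 + 1/(-8 - 6))*(1*7 + 7) = (25 + 1/(-14))*(7 + 7) = (25 - 1/14)*14 = (349/14)*14 = 349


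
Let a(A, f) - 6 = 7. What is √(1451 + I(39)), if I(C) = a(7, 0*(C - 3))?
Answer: 2*√366 ≈ 38.262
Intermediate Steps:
a(A, f) = 13 (a(A, f) = 6 + 7 = 13)
I(C) = 13
√(1451 + I(39)) = √(1451 + 13) = √1464 = 2*√366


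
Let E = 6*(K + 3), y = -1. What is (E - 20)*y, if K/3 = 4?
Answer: -70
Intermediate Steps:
K = 12 (K = 3*4 = 12)
E = 90 (E = 6*(12 + 3) = 6*15 = 90)
(E - 20)*y = (90 - 20)*(-1) = 70*(-1) = -70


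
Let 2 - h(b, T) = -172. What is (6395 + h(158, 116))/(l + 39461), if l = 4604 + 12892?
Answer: 6569/56957 ≈ 0.11533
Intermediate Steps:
h(b, T) = 174 (h(b, T) = 2 - 1*(-172) = 2 + 172 = 174)
l = 17496
(6395 + h(158, 116))/(l + 39461) = (6395 + 174)/(17496 + 39461) = 6569/56957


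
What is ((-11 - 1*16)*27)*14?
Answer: -10206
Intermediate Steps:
((-11 - 1*16)*27)*14 = ((-11 - 16)*27)*14 = -27*27*14 = -729*14 = -10206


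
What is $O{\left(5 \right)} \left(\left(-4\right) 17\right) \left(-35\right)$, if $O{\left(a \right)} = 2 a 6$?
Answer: $142800$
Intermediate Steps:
$O{\left(a \right)} = 12 a$
$O{\left(5 \right)} \left(\left(-4\right) 17\right) \left(-35\right) = 12 \cdot 5 \left(\left(-4\right) 17\right) \left(-35\right) = 60 \left(-68\right) \left(-35\right) = \left(-4080\right) \left(-35\right) = 142800$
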